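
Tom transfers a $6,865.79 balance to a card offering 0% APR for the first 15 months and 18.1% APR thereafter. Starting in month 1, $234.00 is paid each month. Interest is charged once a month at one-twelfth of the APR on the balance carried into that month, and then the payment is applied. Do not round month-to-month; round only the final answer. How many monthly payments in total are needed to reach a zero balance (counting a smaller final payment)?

Promo months 1–15 at r₀ = 0%/12 = 0; months 16+ at r₁ = 18.1%/12 = 0.0150833.
After month 15 (no interest yet): B = $6,865.79 − 15·$234.00 = $3,355.79.
Then at r₁ with $234.00/mo: n₂ = −ln(1 − r₁·B/P)/ln(1+r₁) ≈ 16.28 → 17 more payments.

32 payments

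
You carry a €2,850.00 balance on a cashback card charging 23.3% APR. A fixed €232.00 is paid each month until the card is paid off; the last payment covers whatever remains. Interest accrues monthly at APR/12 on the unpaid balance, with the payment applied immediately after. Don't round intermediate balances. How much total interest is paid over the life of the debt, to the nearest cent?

€437.74

Monthly rate r = 23.3%/12 = 1.94167% = 0.0194167.
Payoff takes n = ⌈−ln(1 − rB₀/P)/ln(1+r)⌉ = ⌈14.170⌉ = 15 payments; the last is €39.74.
Total paid = 14·€232.00 + €39.74 = €3,287.74.
Total interest = total paid − principal = €3,287.74 − €2,850.00 = €437.74.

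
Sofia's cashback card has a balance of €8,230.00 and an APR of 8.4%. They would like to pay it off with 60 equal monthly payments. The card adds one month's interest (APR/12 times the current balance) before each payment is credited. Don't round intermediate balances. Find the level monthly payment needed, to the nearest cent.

€168.45

Monthly rate r = 8.4%/12 = 0.7% = 0.007.
Level-payment amortization: P = B₀·r / (1 − (1+r)^(−n)) = 8230.00·0.007 / (1 − 1.007^(−60)).
Denominator 1 − (1+r)^(−60) = 0.341991101.
P = 57.61 / 0.341991101 ≈ 168.45.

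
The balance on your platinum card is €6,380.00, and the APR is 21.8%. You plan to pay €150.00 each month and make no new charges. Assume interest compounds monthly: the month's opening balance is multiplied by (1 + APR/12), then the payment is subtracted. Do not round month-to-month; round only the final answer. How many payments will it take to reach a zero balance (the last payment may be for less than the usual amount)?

Monthly rate r = 21.8%/12 = 1.81667% = 0.0181667.
Recurrence: B ← B·(1+r) − €150.00.
Month 1: interest €115.90; balance after payment €6,345.90.
Month 2: interest €115.28; balance after payment €6,311.19.
Closed form: n = −ln(1 − rB₀/P)/ln(1+r) = −ln(0.22731)/ln(1.01817) ≈ 82.285, so the balance reaches zero during payment 83.

83 months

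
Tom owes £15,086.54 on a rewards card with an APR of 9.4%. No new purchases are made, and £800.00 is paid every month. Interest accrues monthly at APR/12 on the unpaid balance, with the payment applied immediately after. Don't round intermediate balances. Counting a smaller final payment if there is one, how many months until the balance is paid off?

21 months

Monthly rate r = 9.4%/12 = 0.783333% = 0.00783333.
Recurrence: B ← B·(1+r) − £800.00.
Month 1: interest £118.18; balance after payment £14,404.72.
Month 2: interest £112.84; balance after payment £13,717.55.
Closed form: n = −ln(1 − rB₀/P)/ln(1+r) = −ln(0.85228)/ln(1.00783) ≈ 20.485, so the balance reaches zero during payment 21.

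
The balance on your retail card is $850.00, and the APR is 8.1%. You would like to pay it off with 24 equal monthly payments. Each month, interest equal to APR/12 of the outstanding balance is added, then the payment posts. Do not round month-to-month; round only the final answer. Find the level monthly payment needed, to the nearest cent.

Monthly rate r = 8.1%/12 = 0.675% = 0.00675.
Level-payment amortization: P = B₀·r / (1 − (1+r)^(−n)) = 850.00·0.00675 / (1 − 1.00675^(−24)).
Denominator 1 − (1+r)^(−24) = 0.149095773.
P = 5.7375 / 0.149095773 ≈ 38.48.

$38.48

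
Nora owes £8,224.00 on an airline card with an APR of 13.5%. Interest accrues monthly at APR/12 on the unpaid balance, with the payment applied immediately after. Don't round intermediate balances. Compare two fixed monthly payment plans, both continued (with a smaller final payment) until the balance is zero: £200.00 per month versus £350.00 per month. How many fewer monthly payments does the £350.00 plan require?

Monthly rate r = 13.5%/12 = 1.125% = 0.01125.
At £200.00/mo: n = ⌈−ln(1 − rB₀/P)/ln(1+r)⌉ = 56 payments (last £102.49); total interest = total paid − £8,224.00 = £2,878.49.
At £350.00/mo: 28 payments (last £154.94); total interest £1,380.94.
Payments saved = 56 − 28 = 28.

28 fewer payments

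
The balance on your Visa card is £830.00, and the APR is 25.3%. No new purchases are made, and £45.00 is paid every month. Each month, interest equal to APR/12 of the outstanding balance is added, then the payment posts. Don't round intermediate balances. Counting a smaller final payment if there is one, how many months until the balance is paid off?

Monthly rate r = 25.3%/12 = 2.10833% = 0.0210833.
Recurrence: B ← B·(1+r) − £45.00.
Month 1: interest £17.50; balance after payment £802.50.
Month 2: interest £16.92; balance after payment £774.42.
Closed form: n = −ln(1 − rB₀/P)/ln(1+r) = −ln(0.61113)/ln(1.02108) ≈ 23.602, so the balance reaches zero during payment 24.

24 months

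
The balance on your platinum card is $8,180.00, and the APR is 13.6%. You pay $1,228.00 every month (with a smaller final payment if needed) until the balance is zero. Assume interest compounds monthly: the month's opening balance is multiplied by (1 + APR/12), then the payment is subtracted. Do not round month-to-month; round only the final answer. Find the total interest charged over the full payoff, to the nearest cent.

$373.58

Monthly rate r = 13.6%/12 = 1.13333% = 0.0113333.
Payoff takes n = ⌈−ln(1 − rB₀/P)/ln(1+r)⌉ = ⌈6.965⌉ = 7 payments; the last is $1,185.58.
Total paid = 6·$1,228.00 + $1,185.58 = $8,553.58.
Total interest = total paid − principal = $8,553.58 − $8,180.00 = $373.58.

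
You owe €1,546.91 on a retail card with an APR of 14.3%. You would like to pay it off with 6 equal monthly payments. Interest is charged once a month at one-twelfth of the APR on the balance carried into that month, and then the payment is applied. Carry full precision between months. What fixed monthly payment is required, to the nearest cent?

€268.68

Monthly rate r = 14.3%/12 = 1.19167% = 0.0119167.
Level-payment amortization: P = B₀·r / (1 − (1+r)^(−n)) = 1546.91·0.0119167 / (1 − 1.01192^(−6)).
Denominator 1 − (1+r)^(−6) = 0.0686101385.
P = 18.434 / 0.0686101385 ≈ 268.68.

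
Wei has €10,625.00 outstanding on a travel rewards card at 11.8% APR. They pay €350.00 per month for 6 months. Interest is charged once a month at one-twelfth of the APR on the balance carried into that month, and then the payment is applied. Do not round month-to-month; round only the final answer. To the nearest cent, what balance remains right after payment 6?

€9,115.18

Monthly rate r = 11.8%/12 = 0.983333% = 0.00983333.
Each month: B ← B·(1+r) − €350.00.
Month 1: interest €104.48; balance after payment €10,379.48.
Month 2: interest €102.06; balance after payment €10,131.54.
Month 3: interest €99.63; balance after payment €9,881.17.
Month 4: interest €97.16; balance after payment €9,628.34.
Month 5: interest €94.68; balance after payment €9,373.01.
Month 6: interest €92.17; balance after payment €9,115.18.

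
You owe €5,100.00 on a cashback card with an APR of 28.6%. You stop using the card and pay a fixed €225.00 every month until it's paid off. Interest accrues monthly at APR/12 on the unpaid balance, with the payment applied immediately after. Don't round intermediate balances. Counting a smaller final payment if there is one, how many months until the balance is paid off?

Monthly rate r = 28.6%/12 = 2.38333% = 0.0238333.
Recurrence: B ← B·(1+r) − €225.00.
Month 1: interest €121.55; balance after payment €4,996.55.
Month 2: interest €119.08; balance after payment €4,890.63.
Closed form: n = −ln(1 − rB₀/P)/ln(1+r) = −ln(0.45978)/ln(1.02383) ≈ 32.989, so the balance reaches zero during payment 33.

33 payments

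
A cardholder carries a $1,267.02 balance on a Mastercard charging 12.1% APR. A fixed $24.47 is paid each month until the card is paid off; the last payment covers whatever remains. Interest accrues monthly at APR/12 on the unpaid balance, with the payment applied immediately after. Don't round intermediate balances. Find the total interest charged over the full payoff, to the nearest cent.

Monthly rate r = 12.1%/12 = 1.00833% = 0.0100833.
Payoff takes n = ⌈−ln(1 − rB₀/P)/ln(1+r)⌉ = ⌈73.594⌉ = 74 payments; the last is $14.56.
Total paid = 73·$24.47 + $14.56 = $1,800.87.
Total interest = total paid − principal = $1,800.87 − $1,267.02 = $533.85.

$533.85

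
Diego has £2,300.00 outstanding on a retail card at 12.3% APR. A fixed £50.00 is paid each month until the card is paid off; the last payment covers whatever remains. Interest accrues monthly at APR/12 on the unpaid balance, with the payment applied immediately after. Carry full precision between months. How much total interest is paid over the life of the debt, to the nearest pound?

Monthly rate r = 12.3%/12 = 1.025% = 0.01025.
Payoff takes n = ⌈−ln(1 − rB₀/P)/ln(1+r)⌉ = ⌈62.534⌉ = 63 payments; the last is £26.77.
Total paid = 62·£50.00 + £26.77 = £3,126.77.
Total interest = total paid − principal = £3,126.77 − £2,300.00 = £826.77.

£827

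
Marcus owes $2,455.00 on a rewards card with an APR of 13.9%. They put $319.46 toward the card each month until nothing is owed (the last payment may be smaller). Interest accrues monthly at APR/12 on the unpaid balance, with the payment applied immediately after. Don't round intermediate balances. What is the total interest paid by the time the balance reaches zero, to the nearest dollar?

Monthly rate r = 13.9%/12 = 1.15833% = 0.0115833.
Payoff takes n = ⌈−ln(1 − rB₀/P)/ln(1+r)⌉ = ⌈8.095⌉ = 9 payments; the last is $30.56.
Total paid = 8·$319.46 + $30.56 = $2,586.24.
Total interest = total paid − principal = $2,586.24 − $2,455.00 = $131.24.

$131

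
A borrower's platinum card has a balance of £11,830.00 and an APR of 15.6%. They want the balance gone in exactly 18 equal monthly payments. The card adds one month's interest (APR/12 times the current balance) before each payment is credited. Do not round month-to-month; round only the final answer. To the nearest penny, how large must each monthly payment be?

£741.36

Monthly rate r = 15.6%/12 = 1.3% = 0.013.
Level-payment amortization: P = B₀·r / (1 − (1+r)^(−n)) = 11830.00·0.013 / (1 − 1.013^(−18)).
Denominator 1 − (1+r)^(−18) = 0.207443954.
P = 153.79 / 0.207443954 ≈ 741.36.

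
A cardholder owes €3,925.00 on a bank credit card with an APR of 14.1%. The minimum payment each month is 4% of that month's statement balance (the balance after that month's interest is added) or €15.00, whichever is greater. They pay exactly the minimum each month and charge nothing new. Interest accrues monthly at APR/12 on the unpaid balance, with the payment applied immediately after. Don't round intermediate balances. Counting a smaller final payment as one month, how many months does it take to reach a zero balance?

111 months

Monthly rate r = 14.1%/12 = 1.175% = 0.01175.
While 4% of the post-interest balance exceeds €15.00, each month B ← (B·(1+r))·(1 − 0.04), i.e. B shrinks by the factor (1+r)·0.96 = 0.97128.
This holds for months 1–81. Entering month 82 the balance is €370.46; 4% of the post-interest balance is now below €15.00, so the flat €15.00 minimum applies from here.
From month 82 a fixed €15.00 at rate r clears €370.46 in 30 more payments. Total: 81 + 30 = 111 months.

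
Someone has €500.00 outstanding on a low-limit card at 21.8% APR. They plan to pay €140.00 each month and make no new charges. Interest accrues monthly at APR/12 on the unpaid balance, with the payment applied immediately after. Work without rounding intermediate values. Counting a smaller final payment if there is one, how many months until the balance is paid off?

Monthly rate r = 21.8%/12 = 1.81667% = 0.0181667.
Recurrence: B ← B·(1+r) − €140.00.
Month 1: interest €9.08; balance after payment €369.08.
Month 2: interest €6.71; balance after payment €235.79.
Month 3: interest €4.28; balance after payment €100.07.
Month 4: interest €1.82; balance after payment €0.00.

4 months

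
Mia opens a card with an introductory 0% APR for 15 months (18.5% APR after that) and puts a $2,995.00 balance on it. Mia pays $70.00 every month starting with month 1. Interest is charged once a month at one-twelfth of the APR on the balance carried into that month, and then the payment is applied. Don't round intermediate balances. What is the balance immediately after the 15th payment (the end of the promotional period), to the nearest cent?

Promo months 1–15 at r₀ = 0%/12 = 0; months 16+ at r₁ = 18.5%/12 = 0.0154167.
After month 15 (no interest yet): B = $2,995.00 − 15·$70.00 = $1,945.00.

$1,945.00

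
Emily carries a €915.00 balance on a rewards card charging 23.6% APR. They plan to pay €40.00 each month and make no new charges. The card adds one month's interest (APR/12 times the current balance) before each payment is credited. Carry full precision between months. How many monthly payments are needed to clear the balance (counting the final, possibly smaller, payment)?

31 months

Monthly rate r = 23.6%/12 = 1.96667% = 0.0196667.
Recurrence: B ← B·(1+r) − €40.00.
Month 1: interest €18.00; balance after payment €893.00.
Month 2: interest €17.56; balance after payment €870.56.
Closed form: n = −ln(1 − rB₀/P)/ln(1+r) = −ln(0.55012)/ln(1.01967) ≈ 30.685, so the balance reaches zero during payment 31.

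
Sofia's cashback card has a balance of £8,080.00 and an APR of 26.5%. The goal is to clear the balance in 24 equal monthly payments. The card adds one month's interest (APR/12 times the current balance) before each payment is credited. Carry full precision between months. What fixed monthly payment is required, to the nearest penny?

£437.35

Monthly rate r = 26.5%/12 = 2.20833% = 0.0220833.
Level-payment amortization: P = B₀·r / (1 − (1+r)^(−n)) = 8080.00·0.0220833 / (1 − 1.02208^(−24)).
Denominator 1 − (1+r)^(−24) = 0.407990543.
P = 178.433 / 0.407990543 ≈ 437.35.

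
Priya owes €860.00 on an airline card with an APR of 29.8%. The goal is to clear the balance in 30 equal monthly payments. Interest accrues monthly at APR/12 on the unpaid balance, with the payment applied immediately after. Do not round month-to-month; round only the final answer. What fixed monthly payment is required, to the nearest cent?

€41.00

Monthly rate r = 29.8%/12 = 2.48333% = 0.0248333.
Level-payment amortization: P = B₀·r / (1 − (1+r)^(−n)) = 860.00·0.0248333 / (1 − 1.02483^(−30)).
Denominator 1 − (1+r)^(−30) = 0.520925869.
P = 21.3567 / 0.520925869 ≈ 41.00.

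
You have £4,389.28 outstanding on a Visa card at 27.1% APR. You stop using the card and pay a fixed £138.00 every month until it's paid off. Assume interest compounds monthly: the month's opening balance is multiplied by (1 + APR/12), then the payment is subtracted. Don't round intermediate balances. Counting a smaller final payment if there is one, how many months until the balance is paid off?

Monthly rate r = 27.1%/12 = 2.25833% = 0.0225833.
Recurrence: B ← B·(1+r) − £138.00.
Month 1: interest £99.12; balance after payment £4,350.40.
Month 2: interest £98.25; balance after payment £4,310.65.
Closed form: n = −ln(1 − rB₀/P)/ln(1+r) = −ln(0.28171)/ln(1.02258) ≈ 56.730, so the balance reaches zero during payment 57.

57 months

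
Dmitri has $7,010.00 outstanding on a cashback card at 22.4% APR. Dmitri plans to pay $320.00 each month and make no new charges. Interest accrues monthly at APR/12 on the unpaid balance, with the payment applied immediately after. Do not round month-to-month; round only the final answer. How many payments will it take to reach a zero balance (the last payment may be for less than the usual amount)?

29 months

Monthly rate r = 22.4%/12 = 1.86667% = 0.0186667.
Recurrence: B ← B·(1+r) − $320.00.
Month 1: interest $130.85; balance after payment $6,820.85.
Month 2: interest $127.32; balance after payment $6,628.18.
Closed form: n = −ln(1 − rB₀/P)/ln(1+r) = −ln(0.59108)/ln(1.01867) ≈ 28.430, so the balance reaches zero during payment 29.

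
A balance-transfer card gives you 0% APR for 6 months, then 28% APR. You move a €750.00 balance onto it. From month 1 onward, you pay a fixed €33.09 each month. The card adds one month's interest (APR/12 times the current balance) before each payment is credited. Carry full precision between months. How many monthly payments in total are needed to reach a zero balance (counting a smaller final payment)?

Promo months 1–6 at r₀ = 0%/12 = 0; months 7+ at r₁ = 28%/12 = 0.0233333.
After month 6 (no interest yet): B = €750.00 − 6·€33.09 = €551.46.
Then at r₁ with €33.09/mo: n₂ = −ln(1 − r₁·B/P)/ln(1+r₁) ≈ 21.35 → 22 more payments.

28 months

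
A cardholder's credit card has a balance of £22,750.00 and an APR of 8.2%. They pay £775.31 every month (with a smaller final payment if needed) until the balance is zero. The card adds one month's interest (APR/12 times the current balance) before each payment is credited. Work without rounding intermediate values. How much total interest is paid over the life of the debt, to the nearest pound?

Monthly rate r = 8.2%/12 = 0.683333% = 0.00683333.
Payoff takes n = ⌈−ln(1 − rB₀/P)/ln(1+r)⌉ = ⌈32.860⌉ = 33 payments; the last is £667.44.
Total paid = 32·£775.31 + £667.44 = £25,477.36.
Total interest = total paid − principal = £25,477.36 − £22,750.00 = £2,727.36.

£2,727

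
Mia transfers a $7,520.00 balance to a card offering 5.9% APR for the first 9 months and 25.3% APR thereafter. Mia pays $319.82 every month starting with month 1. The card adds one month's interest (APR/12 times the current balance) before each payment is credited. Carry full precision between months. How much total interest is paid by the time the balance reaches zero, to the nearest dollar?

Promo months 1–9 at r₀ = 5.9%/12 = 0.00491667; months 10+ at r₁ = 25.3%/12 = 0.0210833.
After month 9: iterate B ← B·(1+r₀) − $319.82 for 9 months → $4,923.74.
Then at r₁ with $319.82/mo: n₂ = −ln(1 − r₁·B/P)/ln(1+r₁) ≈ 18.81 → 19 more payments.
Total paid = 27·$319.82 + $259.16 = $8,894.30; interest = $8,894.30 − $7,520.00 = $1,374.30.

$1,374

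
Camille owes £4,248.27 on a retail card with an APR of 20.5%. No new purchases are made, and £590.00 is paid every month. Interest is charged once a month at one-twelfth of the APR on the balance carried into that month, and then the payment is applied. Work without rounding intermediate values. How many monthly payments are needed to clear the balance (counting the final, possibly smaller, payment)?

Monthly rate r = 20.5%/12 = 1.70833% = 0.0170833.
Recurrence: B ← B·(1+r) − £590.00.
Month 1: interest £72.57; balance after payment £3,730.84.
Month 2: interest £63.74; balance after payment £3,204.58.
Closed form: n = −ln(1 − rB₀/P)/ln(1+r) = −ln(0.87699)/ln(1.01708) ≈ 7.749, so the balance reaches zero during payment 8.

8 payments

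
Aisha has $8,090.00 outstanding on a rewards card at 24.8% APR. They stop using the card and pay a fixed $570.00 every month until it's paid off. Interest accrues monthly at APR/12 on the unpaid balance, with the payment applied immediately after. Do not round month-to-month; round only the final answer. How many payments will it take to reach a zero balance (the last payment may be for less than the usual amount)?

Monthly rate r = 24.8%/12 = 2.06667% = 0.0206667.
Recurrence: B ← B·(1+r) − $570.00.
Month 1: interest $167.19; balance after payment $7,687.19.
Month 2: interest $158.87; balance after payment $7,276.06.
Closed form: n = −ln(1 − rB₀/P)/ln(1+r) = −ln(0.70668)/ln(1.02067) ≈ 16.972, so the balance reaches zero during payment 17.

17 payments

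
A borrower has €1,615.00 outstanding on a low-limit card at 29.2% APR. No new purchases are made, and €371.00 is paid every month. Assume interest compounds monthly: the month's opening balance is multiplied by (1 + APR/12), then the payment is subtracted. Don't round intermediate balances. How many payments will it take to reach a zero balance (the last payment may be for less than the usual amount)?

Monthly rate r = 29.2%/12 = 2.43333% = 0.0243333.
Recurrence: B ← B·(1+r) − €371.00.
Month 1: interest €39.30; balance after payment €1,283.30.
Month 2: interest €31.23; balance after payment €943.53.
Month 3: interest €22.96; balance after payment €595.48.
Month 4: interest €14.49; balance after payment €238.97.
Month 5: interest €5.82; balance after payment €0.00.

5 payments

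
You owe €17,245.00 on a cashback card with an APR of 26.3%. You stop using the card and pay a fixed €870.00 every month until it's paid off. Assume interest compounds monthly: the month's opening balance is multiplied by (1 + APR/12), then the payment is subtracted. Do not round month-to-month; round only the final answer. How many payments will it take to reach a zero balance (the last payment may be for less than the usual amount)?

Monthly rate r = 26.3%/12 = 2.19167% = 0.0219167.
Recurrence: B ← B·(1+r) − €870.00.
Month 1: interest €377.95; balance after payment €16,752.95.
Month 2: interest €367.17; balance after payment €16,250.12.
Closed form: n = −ln(1 − rB₀/P)/ln(1+r) = −ln(0.56557)/ln(1.02192) ≈ 26.288, so the balance reaches zero during payment 27.

27 payments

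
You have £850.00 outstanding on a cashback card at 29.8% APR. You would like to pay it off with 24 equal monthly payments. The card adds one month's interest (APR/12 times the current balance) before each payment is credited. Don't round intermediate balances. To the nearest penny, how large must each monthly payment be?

£47.44

Monthly rate r = 29.8%/12 = 2.48333% = 0.0248333.
Level-payment amortization: P = B₀·r / (1 − (1+r)^(−n)) = 850.00·0.0248333 / (1 − 1.02483^(−24)).
Denominator 1 − (1+r)^(−24) = 0.444962692.
P = 21.1083 / 0.444962692 ≈ 47.44.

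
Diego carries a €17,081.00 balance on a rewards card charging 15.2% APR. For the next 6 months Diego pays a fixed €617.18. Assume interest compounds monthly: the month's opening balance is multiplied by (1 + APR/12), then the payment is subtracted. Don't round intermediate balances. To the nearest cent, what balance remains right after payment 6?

€14,598.62

Monthly rate r = 15.2%/12 = 1.26667% = 0.0126667.
Each month: B ← B·(1+r) − €617.18.
Month 1: interest €216.36; balance after payment €16,680.18.
Month 2: interest €211.28; balance after payment €16,274.28.
Month 3: interest €206.14; balance after payment €15,863.24.
Month 4: interest €200.93; balance after payment €15,447.00.
Month 5: interest €195.66; balance after payment €15,025.48.
Month 6: interest €190.32; balance after payment €14,598.62.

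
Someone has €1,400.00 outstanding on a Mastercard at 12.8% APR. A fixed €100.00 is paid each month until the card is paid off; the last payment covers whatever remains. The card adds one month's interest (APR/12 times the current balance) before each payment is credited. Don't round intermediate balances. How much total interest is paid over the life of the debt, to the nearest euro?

€124

Monthly rate r = 12.8%/12 = 1.06667% = 0.0106667.
Payoff takes n = ⌈−ln(1 − rB₀/P)/ln(1+r)⌉ = ⌈15.243⌉ = 16 payments; the last is €24.44.
Total paid = 15·€100.00 + €24.44 = €1,524.44.
Total interest = total paid − principal = €1,524.44 − €1,400.00 = €124.44.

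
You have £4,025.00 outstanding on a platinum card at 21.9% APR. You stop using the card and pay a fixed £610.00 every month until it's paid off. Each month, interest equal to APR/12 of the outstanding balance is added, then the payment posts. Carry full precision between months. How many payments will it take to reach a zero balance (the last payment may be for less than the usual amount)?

8 months

Monthly rate r = 21.9%/12 = 1.825% = 0.01825.
Recurrence: B ← B·(1+r) − £610.00.
Month 1: interest £73.46; balance after payment £3,488.46.
Month 2: interest £63.66; balance after payment £2,942.12.
Closed form: n = −ln(1 − rB₀/P)/ln(1+r) = −ln(0.87958)/ln(1.01825) ≈ 7.095, so the balance reaches zero during payment 8.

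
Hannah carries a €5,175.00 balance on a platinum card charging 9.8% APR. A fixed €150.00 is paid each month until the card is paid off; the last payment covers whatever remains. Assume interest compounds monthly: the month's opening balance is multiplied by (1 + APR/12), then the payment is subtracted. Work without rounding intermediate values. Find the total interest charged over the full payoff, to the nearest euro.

Monthly rate r = 9.8%/12 = 0.816667% = 0.00816667.
Payoff takes n = ⌈−ln(1 − rB₀/P)/ln(1+r)⌉ = ⌈40.688⌉ = 41 payments; the last is €103.36.
Total paid = 40·€150.00 + €103.36 = €6,103.36.
Total interest = total paid − principal = €6,103.36 − €5,175.00 = €928.36.

€928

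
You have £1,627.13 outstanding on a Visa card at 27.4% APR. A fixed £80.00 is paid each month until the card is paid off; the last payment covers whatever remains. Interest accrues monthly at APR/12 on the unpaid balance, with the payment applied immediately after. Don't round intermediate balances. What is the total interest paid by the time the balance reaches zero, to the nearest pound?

Monthly rate r = 27.4%/12 = 2.28333% = 0.0228333.
Payoff takes n = ⌈−ln(1 − rB₀/P)/ln(1+r)⌉ = ⌈27.656⌉ = 28 payments; the last is £52.72.
Total paid = 27·£80.00 + £52.72 = £2,212.72.
Total interest = total paid − principal = £2,212.72 − £1,627.13 = £585.59.

£586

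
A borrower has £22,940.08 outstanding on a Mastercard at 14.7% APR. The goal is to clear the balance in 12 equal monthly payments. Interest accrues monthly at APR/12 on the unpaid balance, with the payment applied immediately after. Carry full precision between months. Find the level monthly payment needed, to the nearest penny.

£2,067.29

Monthly rate r = 14.7%/12 = 1.225% = 0.01225.
Level-payment amortization: P = B₀·r / (1 − (1+r)^(−n)) = 22940.08·0.01225 / (1 − 1.01225^(−12)).
Denominator 1 − (1+r)^(−12) = 0.13593468.
P = 281.016 / 0.13593468 ≈ 2067.29.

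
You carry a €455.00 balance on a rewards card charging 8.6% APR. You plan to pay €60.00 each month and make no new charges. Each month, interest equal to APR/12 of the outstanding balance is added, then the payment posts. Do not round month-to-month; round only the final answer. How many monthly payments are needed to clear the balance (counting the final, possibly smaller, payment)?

8 months

Monthly rate r = 8.6%/12 = 0.716667% = 0.00716667.
Recurrence: B ← B·(1+r) − €60.00.
Month 1: interest €3.26; balance after payment €398.26.
Month 2: interest €2.85; balance after payment €341.12.
Closed form: n = −ln(1 − rB₀/P)/ln(1+r) = −ln(0.94565)/ln(1.00717) ≈ 7.825, so the balance reaches zero during payment 8.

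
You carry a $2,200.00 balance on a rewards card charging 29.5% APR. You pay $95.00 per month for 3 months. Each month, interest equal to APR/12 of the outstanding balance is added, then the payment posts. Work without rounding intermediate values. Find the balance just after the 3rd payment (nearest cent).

Monthly rate r = 29.5%/12 = 2.45833% = 0.0245833.
Each month: B ← B·(1+r) − $95.00.
Month 1: interest $54.08; balance after payment $2,159.08.
Month 2: interest $53.08; balance after payment $2,117.16.
Month 3: interest $52.05; balance after payment $2,074.21.

$2,074.21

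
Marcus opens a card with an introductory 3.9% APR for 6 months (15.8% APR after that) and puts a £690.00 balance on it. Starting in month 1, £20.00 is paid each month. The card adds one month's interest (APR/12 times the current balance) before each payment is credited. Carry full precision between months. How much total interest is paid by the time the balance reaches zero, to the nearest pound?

Promo months 1–6 at r₀ = 3.9%/12 = 0.00325; months 7+ at r₁ = 15.8%/12 = 0.0131667.
After month 6: iterate B ← B·(1+r₀) − £20.00 for 6 months → £582.59.
Then at r₁ with £20.00/mo: n₂ = −ln(1 − r₁·B/P)/ln(1+r₁) ≈ 36.98 → 37 more payments.
Total paid = 42·£20.00 + £19.65 = £859.65; interest = £859.65 − £690.00 = £169.65.

£170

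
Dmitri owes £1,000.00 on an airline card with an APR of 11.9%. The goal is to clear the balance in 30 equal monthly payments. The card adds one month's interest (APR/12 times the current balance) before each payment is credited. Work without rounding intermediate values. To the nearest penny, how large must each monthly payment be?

£38.70

Monthly rate r = 11.9%/12 = 0.991667% = 0.00991667.
Level-payment amortization: P = B₀·r / (1 − (1+r)^(−n)) = 1000.00·0.00991667 / (1 − 1.00992^(−30)).
Denominator 1 − (1+r)^(−30) = 0.256238289.
P = 9.91667 / 0.256238289 ≈ 38.70.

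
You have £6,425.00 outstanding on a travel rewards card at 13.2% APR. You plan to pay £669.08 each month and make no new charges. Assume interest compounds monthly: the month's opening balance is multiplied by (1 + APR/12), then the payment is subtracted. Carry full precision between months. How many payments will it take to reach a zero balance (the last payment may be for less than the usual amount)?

Monthly rate r = 13.2%/12 = 1.1% = 0.011.
Recurrence: B ← B·(1+r) − £669.08.
Month 1: interest £70.67; balance after payment £5,826.60.
Month 2: interest £64.09; balance after payment £5,221.61.
Closed form: n = −ln(1 − rB₀/P)/ln(1+r) = −ln(0.89437)/ln(1.011) ≈ 10.204, so the balance reaches zero during payment 11.

11 payments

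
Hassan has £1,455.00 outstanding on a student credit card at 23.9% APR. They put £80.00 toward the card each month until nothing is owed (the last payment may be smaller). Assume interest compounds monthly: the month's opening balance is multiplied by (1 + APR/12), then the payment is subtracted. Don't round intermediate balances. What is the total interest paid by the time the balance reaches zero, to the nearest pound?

Monthly rate r = 23.9%/12 = 1.99167% = 0.0199167.
Payoff takes n = ⌈−ln(1 − rB₀/P)/ln(1+r)⌉ = ⌈22.807⌉ = 23 payments; the last is £64.72.
Total paid = 22·£80.00 + £64.72 = £1,824.72.
Total interest = total paid − principal = £1,824.72 − £1,455.00 = £369.72.

£370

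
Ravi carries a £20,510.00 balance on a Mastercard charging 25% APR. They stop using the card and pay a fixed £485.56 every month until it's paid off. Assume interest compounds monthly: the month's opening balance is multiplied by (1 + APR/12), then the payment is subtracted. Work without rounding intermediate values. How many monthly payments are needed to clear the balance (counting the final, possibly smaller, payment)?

Monthly rate r = 25%/12 = 2.08333% = 0.0208333.
Recurrence: B ← B·(1+r) − £485.56.
Month 1: interest £427.29; balance after payment £20,451.73.
Month 2: interest £426.08; balance after payment £20,392.25.
Closed form: n = −ln(1 − rB₀/P)/ln(1+r) = −ln(0.12)/ln(1.02083) ≈ 102.828, so the balance reaches zero during payment 103.

103 months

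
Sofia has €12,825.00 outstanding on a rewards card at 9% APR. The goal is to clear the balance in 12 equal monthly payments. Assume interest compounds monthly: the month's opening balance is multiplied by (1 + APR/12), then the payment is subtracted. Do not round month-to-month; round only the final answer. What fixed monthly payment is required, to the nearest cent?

Monthly rate r = 9%/12 = 0.75% = 0.0075.
Level-payment amortization: P = B₀·r / (1 − (1+r)^(−n)) = 12825.00·0.0075 / (1 − 1.0075^(−12)).
Denominator 1 − (1+r)^(−12) = 0.085761845.
P = 96.1875 / 0.085761845 ≈ 1121.57.

€1,121.57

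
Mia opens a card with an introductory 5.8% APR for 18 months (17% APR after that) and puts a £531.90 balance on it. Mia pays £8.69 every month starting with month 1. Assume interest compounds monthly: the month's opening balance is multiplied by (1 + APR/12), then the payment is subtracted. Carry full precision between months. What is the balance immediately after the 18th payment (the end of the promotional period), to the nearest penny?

£417.11

Promo months 1–18 at r₀ = 5.8%/12 = 0.00483333; months 19+ at r₁ = 17%/12 = 0.0141667.
After month 18: iterate B ← B·(1+r₀) − £8.69 for 18 months → £417.11.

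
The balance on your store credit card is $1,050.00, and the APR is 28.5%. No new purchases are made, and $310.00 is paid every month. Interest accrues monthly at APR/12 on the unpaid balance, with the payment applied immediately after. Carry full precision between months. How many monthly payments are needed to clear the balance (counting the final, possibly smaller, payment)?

4 months

Monthly rate r = 28.5%/12 = 2.375% = 0.02375.
Recurrence: B ← B·(1+r) − $310.00.
Month 1: interest $24.94; balance after payment $764.94.
Month 2: interest $18.17; balance after payment $473.10.
Month 3: interest $11.24; balance after payment $174.34.
Month 4: interest $4.14; balance after payment $0.00.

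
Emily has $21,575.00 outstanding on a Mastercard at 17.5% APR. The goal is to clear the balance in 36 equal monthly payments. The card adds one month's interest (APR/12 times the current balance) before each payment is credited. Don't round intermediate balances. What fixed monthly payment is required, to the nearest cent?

$774.59

Monthly rate r = 17.5%/12 = 1.45833% = 0.0145833.
Level-payment amortization: P = B₀·r / (1 − (1+r)^(−n)) = 21575.00·0.0145833 / (1 − 1.01458^(−36)).
Denominator 1 − (1+r)^(−36) = 0.406197609.
P = 314.635 / 0.406197609 ≈ 774.59.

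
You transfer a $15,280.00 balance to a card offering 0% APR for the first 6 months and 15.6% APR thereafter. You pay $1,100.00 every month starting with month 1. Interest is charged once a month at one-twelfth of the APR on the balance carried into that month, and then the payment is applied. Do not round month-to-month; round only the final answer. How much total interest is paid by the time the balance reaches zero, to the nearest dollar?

Promo months 1–6 at r₀ = 0%/12 = 0; months 7+ at r₁ = 15.6%/12 = 0.013.
After month 6 (no interest yet): B = $15,280.00 − 6·$1,100.00 = $8,680.00.
Then at r₁ with $1,100.00/mo: n₂ = −ln(1 − r₁·B/P)/ln(1+r₁) ≈ 8.38 → 9 more payments.
Total paid = 14·$1,100.00 + $419.28 = $15,819.28; interest = $15,819.28 − $15,280.00 = $539.28.

$539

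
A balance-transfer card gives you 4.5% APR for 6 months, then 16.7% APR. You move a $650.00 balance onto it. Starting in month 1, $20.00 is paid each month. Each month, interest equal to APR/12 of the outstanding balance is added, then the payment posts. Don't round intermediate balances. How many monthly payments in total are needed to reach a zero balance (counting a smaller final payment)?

41 payments

Promo months 1–6 at r₀ = 4.5%/12 = 0.00375; months 7+ at r₁ = 16.7%/12 = 0.0139167.
After month 6: iterate B ← B·(1+r₀) − $20.00 for 6 months → $543.63.
Then at r₁ with $20.00/mo: n₂ = −ln(1 − r₁·B/P)/ln(1+r₁) ≈ 34.39 → 35 more payments.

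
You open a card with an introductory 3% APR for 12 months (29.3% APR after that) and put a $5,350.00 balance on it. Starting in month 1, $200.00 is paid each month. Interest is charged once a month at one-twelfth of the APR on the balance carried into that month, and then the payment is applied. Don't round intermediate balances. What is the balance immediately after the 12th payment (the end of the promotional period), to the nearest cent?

$3,079.45

Promo months 1–12 at r₀ = 3%/12 = 0.0025; months 13+ at r₁ = 29.3%/12 = 0.0244167.
After month 12: iterate B ← B·(1+r₀) − $200.00 for 12 months → $3,079.45.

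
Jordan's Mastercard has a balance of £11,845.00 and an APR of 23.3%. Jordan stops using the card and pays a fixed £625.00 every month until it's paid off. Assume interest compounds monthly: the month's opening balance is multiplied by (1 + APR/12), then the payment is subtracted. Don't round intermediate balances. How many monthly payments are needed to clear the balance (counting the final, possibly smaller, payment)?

24 payments

Monthly rate r = 23.3%/12 = 1.94167% = 0.0194167.
Recurrence: B ← B·(1+r) − £625.00.
Month 1: interest £229.99; balance after payment £11,449.99.
Month 2: interest £222.32; balance after payment £11,047.31.
Closed form: n = −ln(1 − rB₀/P)/ln(1+r) = −ln(0.63202)/ln(1.01942) ≈ 23.860, so the balance reaches zero during payment 24.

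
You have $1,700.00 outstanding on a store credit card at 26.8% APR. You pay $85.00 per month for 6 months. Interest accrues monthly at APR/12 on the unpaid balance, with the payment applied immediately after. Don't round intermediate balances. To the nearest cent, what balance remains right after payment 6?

Monthly rate r = 26.8%/12 = 2.23333% = 0.0223333.
Each month: B ← B·(1+r) − $85.00.
Month 1: interest $37.97; balance after payment $1,652.97.
Month 2: interest $36.92; balance after payment $1,604.88.
Month 3: interest $35.84; balance after payment $1,555.73.
Month 4: interest $34.74; balance after payment $1,505.47.
Month 5: interest $33.62; balance after payment $1,454.09.
Month 6: interest $32.47; balance after payment $1,401.57.

$1,401.57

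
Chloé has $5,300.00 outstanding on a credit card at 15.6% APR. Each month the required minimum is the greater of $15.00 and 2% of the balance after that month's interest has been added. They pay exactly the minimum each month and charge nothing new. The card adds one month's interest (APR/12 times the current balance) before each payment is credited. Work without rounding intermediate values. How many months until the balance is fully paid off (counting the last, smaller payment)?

Monthly rate r = 15.6%/12 = 1.3% = 0.013.
While 2% of the post-interest balance exceeds $15.00, each month B ← (B·(1+r))·(1 − 0.02), i.e. B shrinks by the factor (1+r)·0.98 = 0.99274.
This holds for months 1–271. Entering month 272 the balance is $735.70; 2% of the post-interest balance is now below $15.00, so the flat $15.00 minimum applies from here.
From month 272 a fixed $15.00 at rate r clears $735.70 in 79 more payments. Total: 271 + 79 = 350 months.

350 months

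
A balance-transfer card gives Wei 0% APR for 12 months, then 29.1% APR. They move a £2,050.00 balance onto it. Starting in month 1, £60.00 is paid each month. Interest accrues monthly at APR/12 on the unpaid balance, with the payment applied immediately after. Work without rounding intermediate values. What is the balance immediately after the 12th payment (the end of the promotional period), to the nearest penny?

£1,330.00

Promo months 1–12 at r₀ = 0%/12 = 0; months 13+ at r₁ = 29.1%/12 = 0.02425.
After month 12 (no interest yet): B = £2,050.00 − 12·£60.00 = £1,330.00.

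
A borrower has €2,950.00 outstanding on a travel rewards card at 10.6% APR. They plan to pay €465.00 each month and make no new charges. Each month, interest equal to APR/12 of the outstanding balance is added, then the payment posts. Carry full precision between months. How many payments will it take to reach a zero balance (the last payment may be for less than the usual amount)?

7 payments

Monthly rate r = 10.6%/12 = 0.883333% = 0.00883333.
Recurrence: B ← B·(1+r) − €465.00.
Month 1: interest €26.06; balance after payment €2,511.06.
Month 2: interest €22.18; balance after payment €2,068.24.
Closed form: n = −ln(1 − rB₀/P)/ln(1+r) = −ln(0.94396)/ln(1.00883) ≈ 6.558, so the balance reaches zero during payment 7.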